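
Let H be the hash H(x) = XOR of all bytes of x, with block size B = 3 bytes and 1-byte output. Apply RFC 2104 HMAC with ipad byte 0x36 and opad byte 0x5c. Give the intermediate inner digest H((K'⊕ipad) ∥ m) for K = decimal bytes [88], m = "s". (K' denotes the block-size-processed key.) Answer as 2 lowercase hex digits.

Key decimal bytes [88] = 58 is 1 byte ≤ B = 3; zero-pad to 3 bytes: K' = 58 00 00.
K' ⊕ ipad = 6e 36 36.
Inner input = 6e 36 36 ∥ 73.
Inner hash: XOR 6e⊕36⊕36⊕73 = 1d.

1d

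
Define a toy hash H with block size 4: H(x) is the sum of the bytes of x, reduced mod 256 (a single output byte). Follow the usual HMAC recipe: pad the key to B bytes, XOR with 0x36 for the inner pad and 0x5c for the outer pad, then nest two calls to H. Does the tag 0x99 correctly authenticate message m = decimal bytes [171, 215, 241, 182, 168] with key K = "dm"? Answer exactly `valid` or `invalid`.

invalid

Key "dm" = 64 6d is 2 bytes ≤ B = 4; zero-pad to 4 bytes: K' = 64 6d 00 00.
K' ⊕ ipad = 52 5b 36 36; K' ⊕ opad = 38 31 5c 5c.
Inner hash: sum = 82+91+54+54+171+215+241+182+168 = 1258; mod 256 = 234 → ea.
Outer hash (recomputed tag): sum = 56+49+92+92+234 = 523; mod 256 = 11 → 0b.
Recomputed tag = 0b; claimed = 99 → mismatch.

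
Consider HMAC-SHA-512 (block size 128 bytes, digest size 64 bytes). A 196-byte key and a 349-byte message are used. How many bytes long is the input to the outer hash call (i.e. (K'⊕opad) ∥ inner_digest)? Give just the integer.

192

Key is 196 > 128 bytes, so it is hashed to 64 bytes then zero-padded to 128: |K'| = 128.
Outer input = (K'⊕opad) ∥ H(inner) → 128 + 64 = 192 bytes.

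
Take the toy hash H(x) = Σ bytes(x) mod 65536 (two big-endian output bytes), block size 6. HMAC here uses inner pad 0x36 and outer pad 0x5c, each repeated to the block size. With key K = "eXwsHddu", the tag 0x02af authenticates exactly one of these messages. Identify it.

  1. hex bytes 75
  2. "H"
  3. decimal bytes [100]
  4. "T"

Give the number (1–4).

2

Key "eXwsHddu" = 65 58 77 73 48 64 64 75 is 8 bytes > B = 6, so hash it first: H(key) = 03 2c, then zero-pad to 6 bytes: K' = 03 2c 00 00 00 00.
K' ⊕ ipad = 35 1a 36 36 36 36; K' ⊕ opad = 5f 70 5c 5c 5c 5c.
m1: inner = H(35 1a 36 36 36 36 75) = 01 9c; tag = H(5f 70 5c 5c 5c 5c 01 9c) = 02dc
m2: inner = H(35 1a 36 36 36 36 48) = 01 6f; tag = H(5f 70 5c 5c 5c 5c 01 6f) = 02af ← matches
m3: inner = H(35 1a 36 36 36 36 64) = 01 8b; tag = H(5f 70 5c 5c 5c 5c 01 8b) = 02cb
m4: inner = H(35 1a 36 36 36 36 54) = 01 7b; tag = H(5f 70 5c 5c 5c 5c 01 7b) = 02bb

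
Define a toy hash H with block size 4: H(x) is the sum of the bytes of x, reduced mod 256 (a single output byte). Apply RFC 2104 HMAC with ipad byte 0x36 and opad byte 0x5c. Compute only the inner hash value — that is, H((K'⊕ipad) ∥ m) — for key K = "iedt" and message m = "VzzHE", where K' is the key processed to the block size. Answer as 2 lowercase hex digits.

1d

Key "iedt" = 69 65 64 74 is exactly B = 4 bytes: K' = 69 65 64 74.
K' ⊕ ipad = 5f 53 52 42.
Inner input = 5f 53 52 42 ∥ 56 7a 7a 48 45.
Inner hash: sum = 95+83+82+66+86+122+122+72+69 = 797; mod 256 = 29 → 1d.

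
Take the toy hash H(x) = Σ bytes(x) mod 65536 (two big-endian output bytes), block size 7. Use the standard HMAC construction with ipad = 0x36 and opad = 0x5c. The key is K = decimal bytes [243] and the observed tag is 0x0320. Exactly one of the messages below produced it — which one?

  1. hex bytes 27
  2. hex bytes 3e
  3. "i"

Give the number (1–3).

Key decimal bytes [243] = f3 is 1 byte ≤ B = 7; zero-pad to 7 bytes: K' = f3 00 00 00 00 00 00.
K' ⊕ ipad = c5 36 36 36 36 36 36; K' ⊕ opad = af 5c 5c 5c 5c 5c 5c.
m1: inner = H(c5 36 36 36 36 36 36 27) = 02 30; tag = H(af 5c 5c 5c 5c 5c 5c 02 30) = 0309
m2: inner = H(c5 36 36 36 36 36 36 3e) = 02 47; tag = H(af 5c 5c 5c 5c 5c 5c 02 47) = 0320 ← matches
m3: inner = H(c5 36 36 36 36 36 36 69) = 02 72; tag = H(af 5c 5c 5c 5c 5c 5c 02 72) = 034b

2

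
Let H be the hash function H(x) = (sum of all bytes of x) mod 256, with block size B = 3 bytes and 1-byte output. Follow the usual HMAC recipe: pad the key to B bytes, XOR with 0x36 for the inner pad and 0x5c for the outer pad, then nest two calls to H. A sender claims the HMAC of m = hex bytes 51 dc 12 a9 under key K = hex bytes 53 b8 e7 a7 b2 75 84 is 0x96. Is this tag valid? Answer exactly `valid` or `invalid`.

Key hex bytes 53 b8 e7 a7 b2 75 84 is 7 bytes > B = 3, so hash it first: H(key) = 44, then zero-pad to 3 bytes: K' = 44 00 00.
K' ⊕ ipad = 72 36 36; K' ⊕ opad = 18 5c 5c.
Inner hash: sum = 114+54+54+81+220+18+169 = 710; mod 256 = 198 → c6.
Outer hash (recomputed tag): sum = 24+92+92+198 = 406; mod 256 = 150 → 96.
Recomputed tag = 96; claimed = 96 → match.

valid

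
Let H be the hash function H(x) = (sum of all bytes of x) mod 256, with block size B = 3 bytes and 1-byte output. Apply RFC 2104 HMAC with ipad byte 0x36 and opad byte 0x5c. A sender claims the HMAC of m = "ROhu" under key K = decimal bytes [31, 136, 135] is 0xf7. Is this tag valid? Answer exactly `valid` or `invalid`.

invalid

Key decimal bytes [31, 136, 135] = 1f 88 87 is exactly B = 3 bytes: K' = 1f 88 87.
K' ⊕ ipad = 29 be b1; K' ⊕ opad = 43 d4 db.
Inner hash: sum = 41+190+177+82+79+104+117 = 790; mod 256 = 22 → 16.
Outer hash (recomputed tag): sum = 67+212+219+22 = 520; mod 256 = 8 → 08.
Recomputed tag = 08; claimed = f7 → mismatch.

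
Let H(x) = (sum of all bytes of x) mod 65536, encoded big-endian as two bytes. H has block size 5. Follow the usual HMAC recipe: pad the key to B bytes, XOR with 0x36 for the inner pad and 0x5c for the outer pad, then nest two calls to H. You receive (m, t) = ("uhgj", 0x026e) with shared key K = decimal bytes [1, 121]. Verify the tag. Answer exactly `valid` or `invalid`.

Key decimal bytes [1, 121] = 01 79 is 2 bytes ≤ B = 5; zero-pad to 5 bytes: K' = 01 79 00 00 00.
K' ⊕ ipad = 37 4f 36 36 36; K' ⊕ opad = 5d 25 5c 5c 5c.
Inner hash: sum = 55+79+54+54+54+117+104+103+106 = 726 → 02 d6.
Outer hash (recomputed tag): sum = 93+37+92+92+92+2+214 = 622 → 02 6e.
Recomputed tag = 026e; claimed = 026e → match.

valid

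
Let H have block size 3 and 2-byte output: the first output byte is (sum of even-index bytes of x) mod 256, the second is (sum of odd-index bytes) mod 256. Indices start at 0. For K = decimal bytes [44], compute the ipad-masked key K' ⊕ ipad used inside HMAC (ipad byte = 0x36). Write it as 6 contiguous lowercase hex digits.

1a3636

Key decimal bytes [44] = 2c is 1 byte ≤ B = 3; zero-pad to 3 bytes: K' = 2c 00 00.
XOR each byte with 0x36: 2c⊕36=1a, 00⊕36=36, 00⊕36=36.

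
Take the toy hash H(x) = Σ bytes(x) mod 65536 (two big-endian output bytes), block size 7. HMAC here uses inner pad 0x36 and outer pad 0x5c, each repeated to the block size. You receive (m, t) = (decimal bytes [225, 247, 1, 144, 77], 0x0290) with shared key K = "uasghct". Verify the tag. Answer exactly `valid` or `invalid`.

invalid

Key "uasghct" = 75 61 73 67 68 63 74 is exactly B = 7 bytes: K' = 75 61 73 67 68 63 74.
K' ⊕ ipad = 43 57 45 51 5e 55 42; K' ⊕ opad = 29 3d 2f 3b 34 3f 28.
Inner hash: sum = 67+87+69+81+94+85+66+225+247+1+144+77 = 1243 → 04 db.
Outer hash (recomputed tag): sum = 41+61+47+59+52+63+40+4+219 = 586 → 02 4a.
Recomputed tag = 024a; claimed = 0290 → mismatch.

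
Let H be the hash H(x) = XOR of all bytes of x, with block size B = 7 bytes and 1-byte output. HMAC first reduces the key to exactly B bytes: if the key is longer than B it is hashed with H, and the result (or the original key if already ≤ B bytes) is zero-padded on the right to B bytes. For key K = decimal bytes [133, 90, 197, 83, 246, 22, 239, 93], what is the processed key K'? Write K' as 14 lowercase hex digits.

1b000000000000

|K| = 8 > B = 7, so first hash the key.
H(K): XOR 85⊕5a⊕c5⊕53⊕f6⊕16⊕ef⊕5d = 1b.
Zero-pad H(K) = 1b to 7 bytes: K' = 1b 00 00 00 00 00 00.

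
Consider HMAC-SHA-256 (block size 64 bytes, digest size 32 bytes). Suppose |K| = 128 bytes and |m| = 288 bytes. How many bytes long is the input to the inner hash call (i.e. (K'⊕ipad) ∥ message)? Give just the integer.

Key is 128 > 64 bytes, so it is hashed to 32 bytes then zero-padded to 64: |K'| = 64.
Inner input = (K'⊕ipad) ∥ m → 64 + 288 = 352 bytes.

352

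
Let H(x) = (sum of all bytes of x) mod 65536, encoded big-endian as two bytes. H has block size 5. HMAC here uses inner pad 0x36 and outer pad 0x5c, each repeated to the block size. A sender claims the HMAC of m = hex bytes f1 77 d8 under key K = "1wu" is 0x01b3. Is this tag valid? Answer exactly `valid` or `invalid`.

Key "1wu" = 31 77 75 is 3 bytes ≤ B = 5; zero-pad to 5 bytes: K' = 31 77 75 00 00.
K' ⊕ ipad = 07 41 43 36 36; K' ⊕ opad = 6d 2b 29 5c 5c.
Inner hash: sum = 7+65+67+54+54+241+119+216 = 823 → 03 37.
Outer hash (recomputed tag): sum = 109+43+41+92+92+3+55 = 435 → 01 b3.
Recomputed tag = 01b3; claimed = 01b3 → match.

valid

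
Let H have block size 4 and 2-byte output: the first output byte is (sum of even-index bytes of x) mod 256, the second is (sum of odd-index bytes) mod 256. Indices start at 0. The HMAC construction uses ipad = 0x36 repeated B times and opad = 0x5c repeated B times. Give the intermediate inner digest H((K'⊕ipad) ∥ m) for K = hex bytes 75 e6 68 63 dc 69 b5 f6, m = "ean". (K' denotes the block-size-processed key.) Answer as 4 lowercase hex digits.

Key hex bytes 75 e6 68 63 dc 69 b5 f6 is 8 bytes > B = 4, so hash it first: H(key) = 6e a8, then zero-pad to 4 bytes: K' = 6e a8 00 00.
K' ⊕ ipad = 58 9e 36 36.
Inner input = 58 9e 36 36 ∥ 65 61 6e.
Inner hash: even-index sum = 353 mod 256 = 97; odd-index sum = 309 mod 256 = 53 → 61 35.

6135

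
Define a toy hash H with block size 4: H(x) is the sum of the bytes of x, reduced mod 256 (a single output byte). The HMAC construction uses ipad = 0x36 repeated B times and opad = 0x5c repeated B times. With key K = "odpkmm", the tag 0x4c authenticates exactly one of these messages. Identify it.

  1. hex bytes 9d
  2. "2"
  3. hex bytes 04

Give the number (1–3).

3

Key "odpkmm" = 6f 64 70 6b 6d 6d is 6 bytes > B = 4, so hash it first: H(key) = 88, then zero-pad to 4 bytes: K' = 88 00 00 00.
K' ⊕ ipad = be 36 36 36; K' ⊕ opad = d4 5c 5c 5c.
m1: inner = H(be 36 36 36 9d) = fd; tag = H(d4 5c 5c 5c fd) = e5
m2: inner = H(be 36 36 36 32) = 92; tag = H(d4 5c 5c 5c 92) = 7a
m3: inner = H(be 36 36 36 04) = 64; tag = H(d4 5c 5c 5c 64) = 4c ← matches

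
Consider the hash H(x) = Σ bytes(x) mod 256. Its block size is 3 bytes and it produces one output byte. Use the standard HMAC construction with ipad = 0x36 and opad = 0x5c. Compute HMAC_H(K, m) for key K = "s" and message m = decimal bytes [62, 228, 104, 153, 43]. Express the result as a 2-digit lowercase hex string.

Key "s" = 73 is 1 byte ≤ B = 3; zero-pad to 3 bytes: K' = 73 00 00.
K' ⊕ ipad = 45 36 36.  K' ⊕ opad = 2f 5c 5c.
Inner input = (K'⊕ipad) ∥ m = 45 36 36 ∥ 3e e4 68 99 2b.
Inner hash: sum = 69+54+54+62+228+104+153+43 = 767; mod 256 = 255 → ff.
Outer input = (K'⊕opad) ∥ inner = 2f 5c 5c ∥ ff.
Outer hash (tag): sum = 47+92+92+255 = 486; mod 256 = 230 → e6.

e6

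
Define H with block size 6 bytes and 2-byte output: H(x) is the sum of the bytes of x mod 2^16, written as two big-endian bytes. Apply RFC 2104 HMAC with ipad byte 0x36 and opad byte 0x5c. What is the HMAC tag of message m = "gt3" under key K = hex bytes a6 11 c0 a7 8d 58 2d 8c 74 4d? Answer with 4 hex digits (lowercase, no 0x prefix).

024e

Key hex bytes a6 11 c0 a7 8d 58 2d 8c 74 4d is 10 bytes > B = 6, so hash it first: H(key) = 04 7d, then zero-pad to 6 bytes: K' = 04 7d 00 00 00 00.
K' ⊕ ipad = 32 4b 36 36 36 36.  K' ⊕ opad = 58 21 5c 5c 5c 5c.
Inner input = (K'⊕ipad) ∥ m = 32 4b 36 36 36 36 ∥ 67 74 33.
Inner hash: sum = 50+75+54+54+54+54+103+116+51 = 611 → 02 63.
Outer input = (K'⊕opad) ∥ inner = 58 21 5c 5c 5c 5c ∥ 02 63.
Outer hash (tag): sum = 88+33+92+92+92+92+2+99 = 590 → 02 4e.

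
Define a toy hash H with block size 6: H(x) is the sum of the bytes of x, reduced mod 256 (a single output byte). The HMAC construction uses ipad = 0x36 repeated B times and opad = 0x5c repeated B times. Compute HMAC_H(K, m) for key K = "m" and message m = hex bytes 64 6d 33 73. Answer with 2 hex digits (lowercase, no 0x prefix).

dd

Key "m" = 6d is 1 byte ≤ B = 6; zero-pad to 6 bytes: K' = 6d 00 00 00 00 00.
K' ⊕ ipad = 5b 36 36 36 36 36.  K' ⊕ opad = 31 5c 5c 5c 5c 5c.
Inner input = (K'⊕ipad) ∥ m = 5b 36 36 36 36 36 ∥ 64 6d 33 73.
Inner hash: sum = 91+54+54+54+54+54+100+109+51+115 = 736; mod 256 = 224 → e0.
Outer input = (K'⊕opad) ∥ inner = 31 5c 5c 5c 5c 5c ∥ e0.
Outer hash (tag): sum = 49+92+92+92+92+92+224 = 733; mod 256 = 221 → dd.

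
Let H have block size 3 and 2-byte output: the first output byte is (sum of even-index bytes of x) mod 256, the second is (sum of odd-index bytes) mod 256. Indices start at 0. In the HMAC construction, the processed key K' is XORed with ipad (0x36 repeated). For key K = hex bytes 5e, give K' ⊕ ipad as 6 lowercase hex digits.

683636

Key hex bytes 5e is 1 byte ≤ B = 3; zero-pad to 3 bytes: K' = 5e 00 00.
XOR each byte with 0x36: 5e⊕36=68, 00⊕36=36, 00⊕36=36.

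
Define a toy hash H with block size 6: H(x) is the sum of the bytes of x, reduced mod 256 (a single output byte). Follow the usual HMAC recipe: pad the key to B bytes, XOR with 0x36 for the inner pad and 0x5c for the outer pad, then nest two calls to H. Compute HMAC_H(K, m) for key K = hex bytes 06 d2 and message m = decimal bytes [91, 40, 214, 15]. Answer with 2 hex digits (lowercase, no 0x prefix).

ac

Key hex bytes 06 d2 is 2 bytes ≤ B = 6; zero-pad to 6 bytes: K' = 06 d2 00 00 00 00.
K' ⊕ ipad = 30 e4 36 36 36 36.  K' ⊕ opad = 5a 8e 5c 5c 5c 5c.
Inner input = (K'⊕ipad) ∥ m = 30 e4 36 36 36 36 ∥ 5b 28 d6 0f.
Inner hash: sum = 48+228+54+54+54+54+91+40+214+15 = 852; mod 256 = 84 → 54.
Outer input = (K'⊕opad) ∥ inner = 5a 8e 5c 5c 5c 5c ∥ 54.
Outer hash (tag): sum = 90+142+92+92+92+92+84 = 684; mod 256 = 172 → ac.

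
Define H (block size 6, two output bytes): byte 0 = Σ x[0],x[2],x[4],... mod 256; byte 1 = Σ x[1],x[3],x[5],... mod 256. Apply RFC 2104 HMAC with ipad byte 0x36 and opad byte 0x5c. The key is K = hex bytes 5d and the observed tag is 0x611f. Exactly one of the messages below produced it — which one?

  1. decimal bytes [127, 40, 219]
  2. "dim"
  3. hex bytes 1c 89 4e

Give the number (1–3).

Key hex bytes 5d is 1 byte ≤ B = 6; zero-pad to 6 bytes: K' = 5d 00 00 00 00 00.
K' ⊕ ipad = 6b 36 36 36 36 36; K' ⊕ opad = 01 5c 5c 5c 5c 5c.
m1: inner = H(6b 36 36 36 36 36 7f 28 db) = 31 ca; tag = H(01 5c 5c 5c 5c 5c 31 ca) = eade
m2: inner = H(6b 36 36 36 36 36 64 69 6d) = a8 0b; tag = H(01 5c 5c 5c 5c 5c a8 0b) = 611f ← matches
m3: inner = H(6b 36 36 36 36 36 1c 89 4e) = 41 2b; tag = H(01 5c 5c 5c 5c 5c 41 2b) = fa3f

2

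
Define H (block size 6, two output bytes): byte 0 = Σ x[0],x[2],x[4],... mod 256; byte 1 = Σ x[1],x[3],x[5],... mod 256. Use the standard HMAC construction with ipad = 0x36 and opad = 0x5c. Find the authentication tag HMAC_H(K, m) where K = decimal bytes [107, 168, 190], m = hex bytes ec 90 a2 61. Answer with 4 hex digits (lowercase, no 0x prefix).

Key decimal bytes [107, 168, 190] = 6b a8 be is 3 bytes ≤ B = 6; zero-pad to 6 bytes: K' = 6b a8 be 00 00 00.
K' ⊕ ipad = 5d 9e 88 36 36 36.  K' ⊕ opad = 37 f4 e2 5c 5c 5c.
Inner input = (K'⊕ipad) ∥ m = 5d 9e 88 36 36 36 ∥ ec 90 a2 61.
Inner hash: even-index sum = 681 mod 256 = 169; odd-index sum = 507 mod 256 = 251 → a9 fb.
Outer input = (K'⊕opad) ∥ inner = 37 f4 e2 5c 5c 5c ∥ a9 fb.
Outer hash (tag): even-index sum = 542 mod 256 = 30; odd-index sum = 679 mod 256 = 167 → 1e a7.

1ea7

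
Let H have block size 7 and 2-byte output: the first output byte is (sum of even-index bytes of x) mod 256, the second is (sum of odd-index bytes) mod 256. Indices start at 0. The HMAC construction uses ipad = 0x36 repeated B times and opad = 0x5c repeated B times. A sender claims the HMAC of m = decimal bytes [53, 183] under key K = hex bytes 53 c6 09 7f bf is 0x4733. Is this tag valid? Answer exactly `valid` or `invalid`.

Key hex bytes 53 c6 09 7f bf is 5 bytes ≤ B = 7; zero-pad to 7 bytes: K' = 53 c6 09 7f bf 00 00.
K' ⊕ ipad = 65 f0 3f 49 89 36 36; K' ⊕ opad = 0f 9a 55 23 e3 5c 5c.
Inner hash: even-index sum = 538 mod 256 = 26; odd-index sum = 420 mod 256 = 164 → 1a a4.
Outer hash (recomputed tag): even-index sum = 583 mod 256 = 71; odd-index sum = 307 mod 256 = 51 → 47 33.
Recomputed tag = 4733; claimed = 4733 → match.

valid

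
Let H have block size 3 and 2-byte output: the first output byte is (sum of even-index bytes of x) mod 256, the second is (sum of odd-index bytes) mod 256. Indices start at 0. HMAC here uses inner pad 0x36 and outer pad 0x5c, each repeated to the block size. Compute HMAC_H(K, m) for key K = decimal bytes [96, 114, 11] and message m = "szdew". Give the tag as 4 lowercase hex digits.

Key decimal bytes [96, 114, 11] = 60 72 0b is exactly B = 3 bytes: K' = 60 72 0b.
K' ⊕ ipad = 56 44 3d.  K' ⊕ opad = 3c 2e 57.
Inner input = (K'⊕ipad) ∥ m = 56 44 3d ∥ 73 7a 64 65 77.
Inner hash: even-index sum = 370 mod 256 = 114; odd-index sum = 402 mod 256 = 146 → 72 92.
Outer input = (K'⊕opad) ∥ inner = 3c 2e 57 ∥ 72 92.
Outer hash (tag): even-index sum = 293 mod 256 = 37; odd-index sum = 160 mod 256 = 160 → 25 a0.

25a0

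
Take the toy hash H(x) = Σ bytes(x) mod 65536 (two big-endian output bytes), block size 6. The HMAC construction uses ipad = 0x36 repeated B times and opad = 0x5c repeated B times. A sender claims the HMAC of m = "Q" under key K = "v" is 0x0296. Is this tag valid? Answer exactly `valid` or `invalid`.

valid

Key "v" = 76 is 1 byte ≤ B = 6; zero-pad to 6 bytes: K' = 76 00 00 00 00 00.
K' ⊕ ipad = 40 36 36 36 36 36; K' ⊕ opad = 2a 5c 5c 5c 5c 5c.
Inner hash: sum = 64+54+54+54+54+54+81 = 415 → 01 9f.
Outer hash (recomputed tag): sum = 42+92+92+92+92+92+1+159 = 662 → 02 96.
Recomputed tag = 0296; claimed = 0296 → match.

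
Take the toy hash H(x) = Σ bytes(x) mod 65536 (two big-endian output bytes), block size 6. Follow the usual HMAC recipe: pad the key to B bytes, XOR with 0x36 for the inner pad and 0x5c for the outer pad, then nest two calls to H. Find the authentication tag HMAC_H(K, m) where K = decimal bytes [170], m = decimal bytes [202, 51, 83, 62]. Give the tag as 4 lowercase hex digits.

Key decimal bytes [170] = aa is 1 byte ≤ B = 6; zero-pad to 6 bytes: K' = aa 00 00 00 00 00.
K' ⊕ ipad = 9c 36 36 36 36 36.  K' ⊕ opad = f6 5c 5c 5c 5c 5c.
Inner input = (K'⊕ipad) ∥ m = 9c 36 36 36 36 36 ∥ ca 33 53 3e.
Inner hash: sum = 156+54+54+54+54+54+202+51+83+62 = 824 → 03 38.
Outer input = (K'⊕opad) ∥ inner = f6 5c 5c 5c 5c 5c ∥ 03 38.
Outer hash (tag): sum = 246+92+92+92+92+92+3+56 = 765 → 02 fd.

02fd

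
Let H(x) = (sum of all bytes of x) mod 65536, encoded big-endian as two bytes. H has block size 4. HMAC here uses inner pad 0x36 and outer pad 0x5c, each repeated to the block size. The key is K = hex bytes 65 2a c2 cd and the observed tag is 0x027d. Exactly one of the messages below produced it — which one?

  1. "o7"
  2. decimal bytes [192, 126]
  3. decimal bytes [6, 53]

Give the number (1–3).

Key hex bytes 65 2a c2 cd is exactly B = 4 bytes: K' = 65 2a c2 cd.
K' ⊕ ipad = 53 1c f4 fb; K' ⊕ opad = 39 76 9e 91.
m1: inner = H(53 1c f4 fb 6f 37) = 03 04; tag = H(39 76 9e 91 03 04) = 01e5
m2: inner = H(53 1c f4 fb c0 7e) = 03 9c; tag = H(39 76 9e 91 03 9c) = 027d ← matches
m3: inner = H(53 1c f4 fb 06 35) = 02 99; tag = H(39 76 9e 91 02 99) = 0279

2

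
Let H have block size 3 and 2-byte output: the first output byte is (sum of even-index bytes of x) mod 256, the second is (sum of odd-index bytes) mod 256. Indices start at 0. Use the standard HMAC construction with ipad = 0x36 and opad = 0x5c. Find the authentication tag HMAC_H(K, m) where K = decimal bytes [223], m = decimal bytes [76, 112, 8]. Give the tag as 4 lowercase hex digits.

Key decimal bytes [223] = df is 1 byte ≤ B = 3; zero-pad to 3 bytes: K' = df 00 00.
K' ⊕ ipad = e9 36 36.  K' ⊕ opad = 83 5c 5c.
Inner input = (K'⊕ipad) ∥ m = e9 36 36 ∥ 4c 70 08.
Inner hash: even-index sum = 399 mod 256 = 143; odd-index sum = 138 mod 256 = 138 → 8f 8a.
Outer input = (K'⊕opad) ∥ inner = 83 5c 5c ∥ 8f 8a.
Outer hash (tag): even-index sum = 361 mod 256 = 105; odd-index sum = 235 mod 256 = 235 → 69 eb.

69eb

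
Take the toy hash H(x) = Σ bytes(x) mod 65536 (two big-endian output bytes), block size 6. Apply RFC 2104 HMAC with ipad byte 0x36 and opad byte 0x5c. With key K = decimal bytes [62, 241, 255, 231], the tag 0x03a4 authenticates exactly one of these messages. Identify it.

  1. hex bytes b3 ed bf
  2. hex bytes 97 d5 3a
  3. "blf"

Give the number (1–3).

2

Key decimal bytes [62, 241, 255, 231] = 3e f1 ff e7 is 4 bytes ≤ B = 6; zero-pad to 6 bytes: K' = 3e f1 ff e7 00 00.
K' ⊕ ipad = 08 c7 c9 d1 36 36; K' ⊕ opad = 62 ad a3 bb 5c 5c.
m1: inner = H(08 c7 c9 d1 36 36 b3 ed bf) = 05 34; tag = H(62 ad a3 bb 5c 5c 05 34) = 035e
m2: inner = H(08 c7 c9 d1 36 36 97 d5 3a) = 04 7b; tag = H(62 ad a3 bb 5c 5c 04 7b) = 03a4 ← matches
m3: inner = H(08 c7 c9 d1 36 36 62 6c 66) = 04 09; tag = H(62 ad a3 bb 5c 5c 04 09) = 0332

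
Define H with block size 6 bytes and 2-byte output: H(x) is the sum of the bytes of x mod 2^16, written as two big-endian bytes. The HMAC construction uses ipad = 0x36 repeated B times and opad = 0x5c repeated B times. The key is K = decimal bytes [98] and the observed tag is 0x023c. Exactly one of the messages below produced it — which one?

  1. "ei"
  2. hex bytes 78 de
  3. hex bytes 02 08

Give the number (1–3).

Key decimal bytes [98] = 62 is 1 byte ≤ B = 6; zero-pad to 6 bytes: K' = 62 00 00 00 00 00.
K' ⊕ ipad = 54 36 36 36 36 36; K' ⊕ opad = 3e 5c 5c 5c 5c 5c.
m1: inner = H(54 36 36 36 36 36 65 69) = 02 30; tag = H(3e 5c 5c 5c 5c 5c 02 30) = 023c ← matches
m2: inner = H(54 36 36 36 36 36 78 de) = 02 b8; tag = H(3e 5c 5c 5c 5c 5c 02 b8) = 02c4
m3: inner = H(54 36 36 36 36 36 02 08) = 01 6c; tag = H(3e 5c 5c 5c 5c 5c 01 6c) = 0277

1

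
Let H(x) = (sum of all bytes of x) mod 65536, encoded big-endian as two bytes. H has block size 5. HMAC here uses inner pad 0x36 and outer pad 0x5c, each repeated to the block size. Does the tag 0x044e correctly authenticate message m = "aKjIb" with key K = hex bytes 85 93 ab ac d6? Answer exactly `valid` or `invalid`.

Key hex bytes 85 93 ab ac d6 is exactly B = 5 bytes: K' = 85 93 ab ac d6.
K' ⊕ ipad = b3 a5 9d 9a e0; K' ⊕ opad = d9 cf f7 f0 8a.
Inner hash: sum = 179+165+157+154+224+97+75+106+73+98 = 1328 → 05 30.
Outer hash (recomputed tag): sum = 217+207+247+240+138+5+48 = 1102 → 04 4e.
Recomputed tag = 044e; claimed = 044e → match.

valid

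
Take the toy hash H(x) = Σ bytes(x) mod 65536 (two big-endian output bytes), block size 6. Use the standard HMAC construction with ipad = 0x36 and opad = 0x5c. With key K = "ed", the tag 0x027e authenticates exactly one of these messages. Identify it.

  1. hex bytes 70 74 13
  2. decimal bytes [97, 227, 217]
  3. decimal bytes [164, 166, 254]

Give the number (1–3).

Key "ed" = 65 64 is 2 bytes ≤ B = 6; zero-pad to 6 bytes: K' = 65 64 00 00 00 00.
K' ⊕ ipad = 53 52 36 36 36 36; K' ⊕ opad = 39 38 5c 5c 5c 5c.
m1: inner = H(53 52 36 36 36 36 70 74 13) = 02 74; tag = H(39 38 5c 5c 5c 5c 02 74) = 0257
m2: inner = H(53 52 36 36 36 36 61 e3 d9) = 03 9a; tag = H(39 38 5c 5c 5c 5c 03 9a) = 027e ← matches
m3: inner = H(53 52 36 36 36 36 a4 a6 fe) = 03 c5; tag = H(39 38 5c 5c 5c 5c 03 c5) = 02a9

2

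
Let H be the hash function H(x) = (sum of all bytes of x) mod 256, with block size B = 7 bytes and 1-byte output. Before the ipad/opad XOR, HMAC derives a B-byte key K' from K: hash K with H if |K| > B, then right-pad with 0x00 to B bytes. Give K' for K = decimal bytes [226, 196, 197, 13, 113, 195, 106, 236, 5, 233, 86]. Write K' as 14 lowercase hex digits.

|K| = 11 > B = 7, so first hash the key.
H(K): sum = 226+196+197+13+113+195+106+236+5+233+86 = 1606; mod 256 = 70 → 46.
Zero-pad H(K) = 46 to 7 bytes: K' = 46 00 00 00 00 00 00.

46000000000000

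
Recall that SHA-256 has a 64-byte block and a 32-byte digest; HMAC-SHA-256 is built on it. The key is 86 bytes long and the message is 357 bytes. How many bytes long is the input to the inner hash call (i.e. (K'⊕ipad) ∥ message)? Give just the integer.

Key is 86 > 64 bytes, so it is hashed to 32 bytes then zero-padded to 64: |K'| = 64.
Inner input = (K'⊕ipad) ∥ m → 64 + 357 = 421 bytes.

421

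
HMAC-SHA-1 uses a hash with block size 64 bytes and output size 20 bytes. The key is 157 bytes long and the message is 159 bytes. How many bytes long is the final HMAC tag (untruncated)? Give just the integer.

The tag is one SHA-1 digest: 20 bytes.

20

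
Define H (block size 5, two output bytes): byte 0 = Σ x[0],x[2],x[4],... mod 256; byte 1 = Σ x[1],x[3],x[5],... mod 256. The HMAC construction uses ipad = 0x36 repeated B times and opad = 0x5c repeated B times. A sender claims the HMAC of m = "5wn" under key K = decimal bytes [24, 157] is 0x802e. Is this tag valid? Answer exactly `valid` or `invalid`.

Key decimal bytes [24, 157] = 18 9d is 2 bytes ≤ B = 5; zero-pad to 5 bytes: K' = 18 9d 00 00 00.
K' ⊕ ipad = 2e ab 36 36 36; K' ⊕ opad = 44 c1 5c 5c 5c.
Inner hash: even-index sum = 273 mod 256 = 17; odd-index sum = 388 mod 256 = 132 → 11 84.
Outer hash (recomputed tag): even-index sum = 384 mod 256 = 128; odd-index sum = 302 mod 256 = 46 → 80 2e.
Recomputed tag = 802e; claimed = 802e → match.

valid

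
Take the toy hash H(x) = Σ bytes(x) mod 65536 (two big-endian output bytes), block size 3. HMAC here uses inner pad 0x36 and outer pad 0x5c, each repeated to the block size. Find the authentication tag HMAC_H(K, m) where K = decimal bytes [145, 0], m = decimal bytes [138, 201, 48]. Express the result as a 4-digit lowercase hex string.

Key decimal bytes [145, 0] = 91 00 is 2 bytes ≤ B = 3; zero-pad to 3 bytes: K' = 91 00 00.
K' ⊕ ipad = a7 36 36.  K' ⊕ opad = cd 5c 5c.
Inner input = (K'⊕ipad) ∥ m = a7 36 36 ∥ 8a c9 30.
Inner hash: sum = 167+54+54+138+201+48 = 662 → 02 96.
Outer input = (K'⊕opad) ∥ inner = cd 5c 5c ∥ 02 96.
Outer hash (tag): sum = 205+92+92+2+150 = 541 → 02 1d.

021d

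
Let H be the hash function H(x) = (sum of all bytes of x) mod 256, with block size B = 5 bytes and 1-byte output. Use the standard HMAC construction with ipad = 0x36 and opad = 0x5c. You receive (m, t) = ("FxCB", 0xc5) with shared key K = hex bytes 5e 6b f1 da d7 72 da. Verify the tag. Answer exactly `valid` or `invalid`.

invalid

Key hex bytes 5e 6b f1 da d7 72 da is 7 bytes > B = 5, so hash it first: H(key) = b7, then zero-pad to 5 bytes: K' = b7 00 00 00 00.
K' ⊕ ipad = 81 36 36 36 36; K' ⊕ opad = eb 5c 5c 5c 5c.
Inner hash: sum = 129+54+54+54+54+70+120+67+66 = 668; mod 256 = 156 → 9c.
Outer hash (recomputed tag): sum = 235+92+92+92+92+156 = 759; mod 256 = 247 → f7.
Recomputed tag = f7; claimed = c5 → mismatch.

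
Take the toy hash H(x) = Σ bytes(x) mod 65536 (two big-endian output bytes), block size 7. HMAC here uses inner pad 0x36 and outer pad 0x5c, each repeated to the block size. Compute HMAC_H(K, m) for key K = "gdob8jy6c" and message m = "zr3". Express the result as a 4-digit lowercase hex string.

0301

Key "gdob8jy6c" = 67 64 6f 62 38 6a 79 36 63 is 9 bytes > B = 7, so hash it first: H(key) = 03 50, then zero-pad to 7 bytes: K' = 03 50 00 00 00 00 00.
K' ⊕ ipad = 35 66 36 36 36 36 36.  K' ⊕ opad = 5f 0c 5c 5c 5c 5c 5c.
Inner input = (K'⊕ipad) ∥ m = 35 66 36 36 36 36 36 ∥ 7a 72 33.
Inner hash: sum = 53+102+54+54+54+54+54+122+114+51 = 712 → 02 c8.
Outer input = (K'⊕opad) ∥ inner = 5f 0c 5c 5c 5c 5c 5c ∥ 02 c8.
Outer hash (tag): sum = 95+12+92+92+92+92+92+2+200 = 769 → 03 01.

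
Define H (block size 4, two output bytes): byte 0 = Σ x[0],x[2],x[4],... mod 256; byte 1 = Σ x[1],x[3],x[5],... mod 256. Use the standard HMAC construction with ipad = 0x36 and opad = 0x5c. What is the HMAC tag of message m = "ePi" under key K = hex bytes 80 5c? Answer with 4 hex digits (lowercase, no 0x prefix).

Key hex bytes 80 5c is 2 bytes ≤ B = 4; zero-pad to 4 bytes: K' = 80 5c 00 00.
K' ⊕ ipad = b6 6a 36 36.  K' ⊕ opad = dc 00 5c 5c.
Inner input = (K'⊕ipad) ∥ m = b6 6a 36 36 ∥ 65 50 69.
Inner hash: even-index sum = 442 mod 256 = 186; odd-index sum = 240 mod 256 = 240 → ba f0.
Outer input = (K'⊕opad) ∥ inner = dc 00 5c 5c ∥ ba f0.
Outer hash (tag): even-index sum = 498 mod 256 = 242; odd-index sum = 332 mod 256 = 76 → f2 4c.

f24c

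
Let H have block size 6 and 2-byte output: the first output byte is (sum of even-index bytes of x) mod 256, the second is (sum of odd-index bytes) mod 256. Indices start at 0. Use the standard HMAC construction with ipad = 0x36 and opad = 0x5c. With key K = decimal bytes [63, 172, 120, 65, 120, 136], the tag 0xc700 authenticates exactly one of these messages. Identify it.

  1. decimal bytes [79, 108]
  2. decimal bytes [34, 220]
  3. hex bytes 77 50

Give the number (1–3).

3

Key decimal bytes [63, 172, 120, 65, 120, 136] = 3f ac 78 41 78 88 is exactly B = 6 bytes: K' = 3f ac 78 41 78 88.
K' ⊕ ipad = 09 9a 4e 77 4e be; K' ⊕ opad = 63 f0 24 1d 24 d4.
m1: inner = H(09 9a 4e 77 4e be 4f 6c) = f4 3b; tag = H(63 f0 24 1d 24 d4 f4 3b) = 9f1c
m2: inner = H(09 9a 4e 77 4e be 22 dc) = c7 ab; tag = H(63 f0 24 1d 24 d4 c7 ab) = 728c
m3: inner = H(09 9a 4e 77 4e be 77 50) = 1c 1f; tag = H(63 f0 24 1d 24 d4 1c 1f) = c700 ← matches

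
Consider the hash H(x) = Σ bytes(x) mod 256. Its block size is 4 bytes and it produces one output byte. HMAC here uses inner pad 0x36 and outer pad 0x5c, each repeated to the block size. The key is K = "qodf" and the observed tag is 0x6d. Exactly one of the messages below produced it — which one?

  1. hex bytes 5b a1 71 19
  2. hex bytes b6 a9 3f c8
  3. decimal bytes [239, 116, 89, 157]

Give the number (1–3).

3

Key "qodf" = 71 6f 64 66 is exactly B = 4 bytes: K' = 71 6f 64 66.
K' ⊕ ipad = 47 59 52 50; K' ⊕ opad = 2d 33 38 3a.
m1: inner = H(47 59 52 50 5b a1 71 19) = c8; tag = H(2d 33 38 3a c8) = 9a
m2: inner = H(47 59 52 50 b6 a9 3f c8) = a8; tag = H(2d 33 38 3a a8) = 7a
m3: inner = H(47 59 52 50 ef 74 59 9d) = 9b; tag = H(2d 33 38 3a 9b) = 6d ← matches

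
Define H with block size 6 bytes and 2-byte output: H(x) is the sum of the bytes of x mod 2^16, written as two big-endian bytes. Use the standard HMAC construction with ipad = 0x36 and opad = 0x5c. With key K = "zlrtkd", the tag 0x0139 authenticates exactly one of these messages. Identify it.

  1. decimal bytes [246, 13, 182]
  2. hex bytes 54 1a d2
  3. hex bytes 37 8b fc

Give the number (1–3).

2

Key "zlrtkd" = 7a 6c 72 74 6b 64 is exactly B = 6 bytes: K' = 7a 6c 72 74 6b 64.
K' ⊕ ipad = 4c 5a 44 42 5d 52; K' ⊕ opad = 26 30 2e 28 37 38.
m1: inner = H(4c 5a 44 42 5d 52 f6 0d b6) = 03 94; tag = H(26 30 2e 28 37 38 03 94) = 01b2
m2: inner = H(4c 5a 44 42 5d 52 54 1a d2) = 03 1b; tag = H(26 30 2e 28 37 38 03 1b) = 0139 ← matches
m3: inner = H(4c 5a 44 42 5d 52 37 8b fc) = 03 99; tag = H(26 30 2e 28 37 38 03 99) = 01b7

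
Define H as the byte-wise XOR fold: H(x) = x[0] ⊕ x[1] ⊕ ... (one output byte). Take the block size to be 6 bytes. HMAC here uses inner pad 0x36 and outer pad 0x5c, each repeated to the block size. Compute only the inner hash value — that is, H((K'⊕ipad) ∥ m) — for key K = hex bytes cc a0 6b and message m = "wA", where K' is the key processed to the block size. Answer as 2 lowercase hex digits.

31

Key hex bytes cc a0 6b is 3 bytes ≤ B = 6; zero-pad to 6 bytes: K' = cc a0 6b 00 00 00.
K' ⊕ ipad = fa 96 5d 36 36 36.
Inner input = fa 96 5d 36 36 36 ∥ 77 41.
Inner hash: XOR fa⊕96⊕5d⊕36⊕36⊕36⊕77⊕41 = 31.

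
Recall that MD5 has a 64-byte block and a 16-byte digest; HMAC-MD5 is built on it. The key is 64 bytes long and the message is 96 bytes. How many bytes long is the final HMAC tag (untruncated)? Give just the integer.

The tag is one MD5 digest: 16 bytes.

16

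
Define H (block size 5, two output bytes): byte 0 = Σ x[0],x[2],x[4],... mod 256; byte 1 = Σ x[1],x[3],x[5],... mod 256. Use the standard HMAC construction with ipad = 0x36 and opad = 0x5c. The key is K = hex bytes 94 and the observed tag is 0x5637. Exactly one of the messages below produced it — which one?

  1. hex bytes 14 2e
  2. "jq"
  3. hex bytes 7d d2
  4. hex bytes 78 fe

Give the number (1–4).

2

Key hex bytes 94 is 1 byte ≤ B = 5; zero-pad to 5 bytes: K' = 94 00 00 00 00.
K' ⊕ ipad = a2 36 36 36 36; K' ⊕ opad = c8 5c 5c 5c 5c.
m1: inner = H(a2 36 36 36 36 14 2e) = 3c 80; tag = H(c8 5c 5c 5c 5c 3c 80) = 00f4
m2: inner = H(a2 36 36 36 36 6a 71) = 7f d6; tag = H(c8 5c 5c 5c 5c 7f d6) = 5637 ← matches
m3: inner = H(a2 36 36 36 36 7d d2) = e0 e9; tag = H(c8 5c 5c 5c 5c e0 e9) = 6998
m4: inner = H(a2 36 36 36 36 78 fe) = 0c e4; tag = H(c8 5c 5c 5c 5c 0c e4) = 64c4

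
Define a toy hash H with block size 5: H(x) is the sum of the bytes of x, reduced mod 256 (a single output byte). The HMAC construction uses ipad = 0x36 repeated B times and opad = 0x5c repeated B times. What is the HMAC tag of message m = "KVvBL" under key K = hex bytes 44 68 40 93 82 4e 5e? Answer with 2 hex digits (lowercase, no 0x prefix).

Key hex bytes 44 68 40 93 82 4e 5e is 7 bytes > B = 5, so hash it first: H(key) = ad, then zero-pad to 5 bytes: K' = ad 00 00 00 00.
K' ⊕ ipad = 9b 36 36 36 36.  K' ⊕ opad = f1 5c 5c 5c 5c.
Inner input = (K'⊕ipad) ∥ m = 9b 36 36 36 36 ∥ 4b 56 76 42 4c.
Inner hash: sum = 155+54+54+54+54+75+86+118+66+76 = 792; mod 256 = 24 → 18.
Outer input = (K'⊕opad) ∥ inner = f1 5c 5c 5c 5c ∥ 18.
Outer hash (tag): sum = 241+92+92+92+92+24 = 633; mod 256 = 121 → 79.

79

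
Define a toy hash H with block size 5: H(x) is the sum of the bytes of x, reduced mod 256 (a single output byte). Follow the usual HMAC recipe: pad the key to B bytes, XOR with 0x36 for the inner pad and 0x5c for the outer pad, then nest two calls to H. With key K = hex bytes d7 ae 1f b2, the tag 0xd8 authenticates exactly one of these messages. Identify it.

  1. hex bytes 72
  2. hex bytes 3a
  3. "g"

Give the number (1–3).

Key hex bytes d7 ae 1f b2 is 4 bytes ≤ B = 5; zero-pad to 5 bytes: K' = d7 ae 1f b2 00.
K' ⊕ ipad = e1 98 29 84 36; K' ⊕ opad = 8b f2 43 ee 5c.
m1: inner = H(e1 98 29 84 36 72) = ce; tag = H(8b f2 43 ee 5c ce) = d8 ← matches
m2: inner = H(e1 98 29 84 36 3a) = 96; tag = H(8b f2 43 ee 5c 96) = a0
m3: inner = H(e1 98 29 84 36 67) = c3; tag = H(8b f2 43 ee 5c c3) = cd

1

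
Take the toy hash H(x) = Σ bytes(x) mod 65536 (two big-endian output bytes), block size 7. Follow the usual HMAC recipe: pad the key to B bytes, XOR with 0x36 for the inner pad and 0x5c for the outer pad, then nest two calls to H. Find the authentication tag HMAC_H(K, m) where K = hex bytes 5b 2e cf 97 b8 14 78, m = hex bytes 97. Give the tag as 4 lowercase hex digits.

Key hex bytes 5b 2e cf 97 b8 14 78 is exactly B = 7 bytes: K' = 5b 2e cf 97 b8 14 78.
K' ⊕ ipad = 6d 18 f9 a1 8e 22 4e.  K' ⊕ opad = 07 72 93 cb e4 48 24.
Inner input = (K'⊕ipad) ∥ m = 6d 18 f9 a1 8e 22 4e ∥ 97.
Inner hash: sum = 109+24+249+161+142+34+78+151 = 948 → 03 b4.
Outer input = (K'⊕opad) ∥ inner = 07 72 93 cb e4 48 24 ∥ 03 b4.
Outer hash (tag): sum = 7+114+147+203+228+72+36+3+180 = 990 → 03 de.

03de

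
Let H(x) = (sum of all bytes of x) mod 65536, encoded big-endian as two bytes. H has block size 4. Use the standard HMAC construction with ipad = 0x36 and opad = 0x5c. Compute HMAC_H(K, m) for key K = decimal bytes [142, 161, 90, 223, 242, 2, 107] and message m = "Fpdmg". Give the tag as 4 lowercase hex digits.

0235

Key decimal bytes [142, 161, 90, 223, 242, 2, 107] = 8e a1 5a df f2 02 6b is 7 bytes > B = 4, so hash it first: H(key) = 03 c7, then zero-pad to 4 bytes: K' = 03 c7 00 00.
K' ⊕ ipad = 35 f1 36 36.  K' ⊕ opad = 5f 9b 5c 5c.
Inner input = (K'⊕ipad) ∥ m = 35 f1 36 36 ∥ 46 70 64 6d 67.
Inner hash: sum = 53+241+54+54+70+112+100+109+103 = 896 → 03 80.
Outer input = (K'⊕opad) ∥ inner = 5f 9b 5c 5c ∥ 03 80.
Outer hash (tag): sum = 95+155+92+92+3+128 = 565 → 02 35.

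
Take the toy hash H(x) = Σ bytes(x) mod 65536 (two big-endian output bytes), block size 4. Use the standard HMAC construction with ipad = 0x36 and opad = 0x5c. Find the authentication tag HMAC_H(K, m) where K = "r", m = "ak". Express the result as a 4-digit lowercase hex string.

Key "r" = 72 is 1 byte ≤ B = 4; zero-pad to 4 bytes: K' = 72 00 00 00.
K' ⊕ ipad = 44 36 36 36.  K' ⊕ opad = 2e 5c 5c 5c.
Inner input = (K'⊕ipad) ∥ m = 44 36 36 36 ∥ 61 6b.
Inner hash: sum = 68+54+54+54+97+107 = 434 → 01 b2.
Outer input = (K'⊕opad) ∥ inner = 2e 5c 5c 5c ∥ 01 b2.
Outer hash (tag): sum = 46+92+92+92+1+178 = 501 → 01 f5.

01f5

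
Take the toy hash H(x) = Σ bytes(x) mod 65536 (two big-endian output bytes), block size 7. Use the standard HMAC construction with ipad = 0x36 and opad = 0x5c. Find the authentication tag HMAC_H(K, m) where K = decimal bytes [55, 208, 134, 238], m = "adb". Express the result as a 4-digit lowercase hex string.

03d3

Key decimal bytes [55, 208, 134, 238] = 37 d0 86 ee is 4 bytes ≤ B = 7; zero-pad to 7 bytes: K' = 37 d0 86 ee 00 00 00.
K' ⊕ ipad = 01 e6 b0 d8 36 36 36.  K' ⊕ opad = 6b 8c da b2 5c 5c 5c.
Inner input = (K'⊕ipad) ∥ m = 01 e6 b0 d8 36 36 36 ∥ 61 64 62.
Inner hash: sum = 1+230+176+216+54+54+54+97+100+98 = 1080 → 04 38.
Outer input = (K'⊕opad) ∥ inner = 6b 8c da b2 5c 5c 5c ∥ 04 38.
Outer hash (tag): sum = 107+140+218+178+92+92+92+4+56 = 979 → 03 d3.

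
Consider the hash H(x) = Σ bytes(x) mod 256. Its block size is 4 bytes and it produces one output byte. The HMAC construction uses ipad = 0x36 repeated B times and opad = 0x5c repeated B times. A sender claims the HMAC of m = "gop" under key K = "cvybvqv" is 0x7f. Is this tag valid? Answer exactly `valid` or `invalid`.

invalid

Key "cvybvqv" = 63 76 79 62 76 71 76 is 7 bytes > B = 4, so hash it first: H(key) = 11, then zero-pad to 4 bytes: K' = 11 00 00 00.
K' ⊕ ipad = 27 36 36 36; K' ⊕ opad = 4d 5c 5c 5c.
Inner hash: sum = 39+54+54+54+103+111+112 = 527; mod 256 = 15 → 0f.
Outer hash (recomputed tag): sum = 77+92+92+92+15 = 368; mod 256 = 112 → 70.
Recomputed tag = 70; claimed = 7f → mismatch.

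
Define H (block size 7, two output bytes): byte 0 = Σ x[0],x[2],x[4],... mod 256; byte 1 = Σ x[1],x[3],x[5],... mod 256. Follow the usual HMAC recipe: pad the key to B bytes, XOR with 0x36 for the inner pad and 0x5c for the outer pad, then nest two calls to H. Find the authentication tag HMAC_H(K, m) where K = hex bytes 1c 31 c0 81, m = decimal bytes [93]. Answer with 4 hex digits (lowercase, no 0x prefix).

e532

Key hex bytes 1c 31 c0 81 is 4 bytes ≤ B = 7; zero-pad to 7 bytes: K' = 1c 31 c0 81 00 00 00.
K' ⊕ ipad = 2a 07 f6 b7 36 36 36.  K' ⊕ opad = 40 6d 9c dd 5c 5c 5c.
Inner input = (K'⊕ipad) ∥ m = 2a 07 f6 b7 36 36 36 ∥ 5d.
Inner hash: even-index sum = 396 mod 256 = 140; odd-index sum = 337 mod 256 = 81 → 8c 51.
Outer input = (K'⊕opad) ∥ inner = 40 6d 9c dd 5c 5c 5c ∥ 8c 51.
Outer hash (tag): even-index sum = 485 mod 256 = 229; odd-index sum = 562 mod 256 = 50 → e5 32.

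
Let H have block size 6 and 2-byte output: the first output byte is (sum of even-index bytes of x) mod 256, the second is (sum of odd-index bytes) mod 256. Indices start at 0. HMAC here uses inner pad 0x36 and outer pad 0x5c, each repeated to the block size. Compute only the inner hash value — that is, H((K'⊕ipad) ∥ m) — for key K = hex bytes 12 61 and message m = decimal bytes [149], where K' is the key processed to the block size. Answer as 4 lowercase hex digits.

25c3

Key hex bytes 12 61 is 2 bytes ≤ B = 6; zero-pad to 6 bytes: K' = 12 61 00 00 00 00.
K' ⊕ ipad = 24 57 36 36 36 36.
Inner input = 24 57 36 36 36 36 ∥ 95.
Inner hash: even-index sum = 293 mod 256 = 37; odd-index sum = 195 mod 256 = 195 → 25 c3.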